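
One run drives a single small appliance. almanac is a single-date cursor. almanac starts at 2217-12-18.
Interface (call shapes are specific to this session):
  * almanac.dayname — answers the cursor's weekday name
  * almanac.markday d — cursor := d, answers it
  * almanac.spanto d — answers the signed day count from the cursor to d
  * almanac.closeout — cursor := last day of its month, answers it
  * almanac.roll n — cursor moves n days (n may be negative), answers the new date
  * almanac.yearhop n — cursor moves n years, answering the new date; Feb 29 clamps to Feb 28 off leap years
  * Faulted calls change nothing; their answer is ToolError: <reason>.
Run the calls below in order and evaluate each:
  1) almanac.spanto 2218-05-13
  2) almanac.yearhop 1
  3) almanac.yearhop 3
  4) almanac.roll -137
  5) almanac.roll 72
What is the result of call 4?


==> spanto(2218-05-13)
<== 146
==> yearhop(1)
<== 2218-12-18
==> yearhop(3)
<== 2221-12-18
==> roll(-137)
<== 2221-08-03
==> roll(72)
<== 2221-10-14

Answer: 2221-08-03


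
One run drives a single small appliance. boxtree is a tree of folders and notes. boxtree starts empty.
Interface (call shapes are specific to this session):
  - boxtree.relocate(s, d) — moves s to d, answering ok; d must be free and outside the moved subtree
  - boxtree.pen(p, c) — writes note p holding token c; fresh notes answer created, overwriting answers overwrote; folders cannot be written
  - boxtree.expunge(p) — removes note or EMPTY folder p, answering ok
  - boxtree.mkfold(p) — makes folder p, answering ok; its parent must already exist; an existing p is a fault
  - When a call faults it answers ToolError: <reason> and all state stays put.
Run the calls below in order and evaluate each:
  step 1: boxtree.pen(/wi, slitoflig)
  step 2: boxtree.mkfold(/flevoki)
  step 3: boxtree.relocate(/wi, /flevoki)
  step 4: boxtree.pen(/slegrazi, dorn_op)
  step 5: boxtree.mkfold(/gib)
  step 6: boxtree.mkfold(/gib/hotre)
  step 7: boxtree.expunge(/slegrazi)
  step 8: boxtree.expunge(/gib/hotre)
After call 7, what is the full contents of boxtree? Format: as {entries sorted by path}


;; boxtree.pen(p: /wi, c: slitoflig) == created
;; boxtree.mkfold(p: /flevoki) == ok
;; boxtree.relocate(s: /wi, d: /flevoki) == ToolError: exists
;; boxtree.pen(p: /slegrazi, c: dorn_op) == created
;; boxtree.mkfold(p: /gib) == ok
;; boxtree.mkfold(p: /gib/hotre) == ok
;; boxtree.expunge(p: /slegrazi) == ok
;; boxtree.expunge(p: /gib/hotre) == ok

Answer: {flevoki/, gib/, gib/hotre/, wi=slitoflig}


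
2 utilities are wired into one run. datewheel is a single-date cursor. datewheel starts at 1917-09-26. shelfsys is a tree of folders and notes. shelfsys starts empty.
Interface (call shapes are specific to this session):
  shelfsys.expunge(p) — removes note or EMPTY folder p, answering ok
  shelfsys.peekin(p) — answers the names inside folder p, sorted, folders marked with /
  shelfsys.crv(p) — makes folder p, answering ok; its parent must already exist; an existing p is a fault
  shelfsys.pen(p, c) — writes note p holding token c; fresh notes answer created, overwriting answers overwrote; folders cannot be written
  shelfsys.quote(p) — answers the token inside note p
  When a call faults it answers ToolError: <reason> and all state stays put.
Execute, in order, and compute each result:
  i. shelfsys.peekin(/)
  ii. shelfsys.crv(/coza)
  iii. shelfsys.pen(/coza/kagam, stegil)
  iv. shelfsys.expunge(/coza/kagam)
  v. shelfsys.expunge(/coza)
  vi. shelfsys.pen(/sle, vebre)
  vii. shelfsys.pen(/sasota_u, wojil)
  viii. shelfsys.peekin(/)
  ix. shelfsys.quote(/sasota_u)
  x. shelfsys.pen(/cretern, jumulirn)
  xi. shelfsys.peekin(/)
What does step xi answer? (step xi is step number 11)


>>> shelfsys.peekin p=/
= []
>>> shelfsys.crv p=/coza
= ok
>>> shelfsys.pen p=/coza/kagam c=stegil
= created
>>> shelfsys.expunge p=/coza/kagam
= ok
>>> shelfsys.expunge p=/coza
= ok
>>> shelfsys.pen p=/sle c=vebre
= created
>>> shelfsys.pen p=/sasota_u c=wojil
= created
>>> shelfsys.peekin p=/
= [sasota_u, sle]
>>> shelfsys.quote p=/sasota_u
= wojil
>>> shelfsys.pen p=/cretern c=jumulirn
= created
>>> shelfsys.peekin p=/
= [cretern, sasota_u, sle]

Answer: [cretern, sasota_u, sle]


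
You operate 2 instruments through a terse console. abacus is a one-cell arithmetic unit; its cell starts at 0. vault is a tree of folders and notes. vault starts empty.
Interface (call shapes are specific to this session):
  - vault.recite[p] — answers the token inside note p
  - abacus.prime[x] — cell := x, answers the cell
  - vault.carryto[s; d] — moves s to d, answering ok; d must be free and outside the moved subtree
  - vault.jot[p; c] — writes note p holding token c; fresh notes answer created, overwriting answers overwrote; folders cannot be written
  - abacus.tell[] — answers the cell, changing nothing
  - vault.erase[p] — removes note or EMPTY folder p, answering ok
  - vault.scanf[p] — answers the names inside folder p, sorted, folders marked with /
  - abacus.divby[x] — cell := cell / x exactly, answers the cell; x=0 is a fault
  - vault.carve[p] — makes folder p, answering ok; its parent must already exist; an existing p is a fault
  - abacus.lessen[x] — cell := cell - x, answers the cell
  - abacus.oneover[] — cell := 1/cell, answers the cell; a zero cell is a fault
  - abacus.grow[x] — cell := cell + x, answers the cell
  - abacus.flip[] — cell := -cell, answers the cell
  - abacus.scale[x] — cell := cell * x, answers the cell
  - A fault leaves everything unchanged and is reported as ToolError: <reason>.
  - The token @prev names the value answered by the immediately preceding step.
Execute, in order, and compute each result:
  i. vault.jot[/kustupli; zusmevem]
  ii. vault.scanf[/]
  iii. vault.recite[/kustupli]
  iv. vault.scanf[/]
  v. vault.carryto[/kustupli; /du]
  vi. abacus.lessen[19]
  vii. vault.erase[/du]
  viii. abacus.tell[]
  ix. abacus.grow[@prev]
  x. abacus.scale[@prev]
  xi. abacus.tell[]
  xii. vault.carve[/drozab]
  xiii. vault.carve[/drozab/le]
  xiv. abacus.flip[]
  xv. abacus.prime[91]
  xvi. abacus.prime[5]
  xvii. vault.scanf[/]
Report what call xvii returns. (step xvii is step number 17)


Answer: [drozab/]

Derivation:
> jot p=/kustupli c=zusmevem
= created
> scanf p=/
= [kustupli]
> recite p=/kustupli
= zusmevem
> scanf p=/
= [kustupli]
> carryto s=/kustupli d=/du
= ok
> lessen x=19
= -19
> erase p=/du
= ok
> tell
= -19
> grow x=@prev
= -38
> scale x=@prev
= 1444
> tell
= 1444
> carve p=/drozab
= ok
> carve p=/drozab/le
= ok
> flip
= -1444
> prime x=91
= 91
> prime x=5
= 5
> scanf p=/
= [drozab/]


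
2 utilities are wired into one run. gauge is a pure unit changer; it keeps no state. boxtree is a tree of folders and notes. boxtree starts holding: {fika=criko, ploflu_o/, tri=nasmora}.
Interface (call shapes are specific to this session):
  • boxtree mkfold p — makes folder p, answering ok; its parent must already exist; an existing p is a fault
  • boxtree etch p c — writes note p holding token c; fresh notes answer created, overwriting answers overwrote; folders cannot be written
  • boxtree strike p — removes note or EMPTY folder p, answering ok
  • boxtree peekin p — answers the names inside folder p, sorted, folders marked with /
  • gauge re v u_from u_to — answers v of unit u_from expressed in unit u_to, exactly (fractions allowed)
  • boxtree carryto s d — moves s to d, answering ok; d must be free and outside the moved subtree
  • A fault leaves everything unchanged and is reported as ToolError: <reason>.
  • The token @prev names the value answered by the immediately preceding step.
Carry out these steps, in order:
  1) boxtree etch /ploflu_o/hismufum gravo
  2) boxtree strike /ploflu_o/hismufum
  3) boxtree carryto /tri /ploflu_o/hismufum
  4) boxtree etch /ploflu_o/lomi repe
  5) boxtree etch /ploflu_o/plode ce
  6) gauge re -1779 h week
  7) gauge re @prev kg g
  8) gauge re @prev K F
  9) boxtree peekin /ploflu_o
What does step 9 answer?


Act: boxtree etch[p→/ploflu_o/hismufum; c→gravo]
Obs: created
Act: boxtree strike[p→/ploflu_o/hismufum]
Obs: ok
Act: boxtree carryto[s→/tri; d→/ploflu_o/hismufum]
Obs: ok
Act: boxtree etch[p→/ploflu_o/lomi; c→repe]
Obs: created
Act: boxtree etch[p→/ploflu_o/plode; c→ce]
Obs: created
Act: gauge re[v→-1779; u_from→h; u_to→week]
Obs: -593/56
Act: gauge re[v→@prev; u_from→kg; u_to→g]
Obs: -74125/7
Act: gauge re[v→@prev; u_from→K; u_to→F]
Obs: -13664269/700
Act: boxtree peekin[p→/ploflu_o]
Obs: [hismufum, lomi, plode]

Answer: [hismufum, lomi, plode]


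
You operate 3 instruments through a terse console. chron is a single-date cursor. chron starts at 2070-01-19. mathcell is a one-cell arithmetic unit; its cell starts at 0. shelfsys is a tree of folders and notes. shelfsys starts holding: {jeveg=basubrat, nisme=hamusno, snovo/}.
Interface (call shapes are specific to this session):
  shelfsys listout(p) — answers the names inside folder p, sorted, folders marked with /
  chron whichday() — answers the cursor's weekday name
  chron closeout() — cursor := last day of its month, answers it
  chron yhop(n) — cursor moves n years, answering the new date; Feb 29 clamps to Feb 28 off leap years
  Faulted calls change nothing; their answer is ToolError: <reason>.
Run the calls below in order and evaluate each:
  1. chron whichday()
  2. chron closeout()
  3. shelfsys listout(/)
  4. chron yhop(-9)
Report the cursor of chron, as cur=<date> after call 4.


CALL chron whichday[]
RET  Sunday
CALL chron closeout[]
RET  2070-01-31
CALL shelfsys listout[p=/]
RET  [jeveg, nisme, snovo/]
CALL chron yhop[n=-9]
RET  2061-01-31

Answer: cur=2061-01-31


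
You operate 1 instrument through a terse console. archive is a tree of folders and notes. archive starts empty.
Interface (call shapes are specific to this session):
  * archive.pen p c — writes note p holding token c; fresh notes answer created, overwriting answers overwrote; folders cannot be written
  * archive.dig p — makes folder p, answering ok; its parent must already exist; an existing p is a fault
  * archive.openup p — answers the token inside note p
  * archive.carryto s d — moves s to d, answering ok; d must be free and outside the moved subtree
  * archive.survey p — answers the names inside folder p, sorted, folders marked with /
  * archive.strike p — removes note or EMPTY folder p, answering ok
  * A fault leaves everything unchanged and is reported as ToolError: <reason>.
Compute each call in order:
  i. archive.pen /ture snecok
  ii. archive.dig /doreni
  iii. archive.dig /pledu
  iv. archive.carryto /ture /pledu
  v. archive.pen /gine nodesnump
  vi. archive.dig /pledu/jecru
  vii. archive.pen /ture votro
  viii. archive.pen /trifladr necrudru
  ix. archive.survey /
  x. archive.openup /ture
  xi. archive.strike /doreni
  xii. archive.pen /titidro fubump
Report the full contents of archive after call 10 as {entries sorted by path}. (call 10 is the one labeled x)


# archive.pen(p→/ture, c→snecok) -> created
# archive.dig(p→/doreni) -> ok
# archive.dig(p→/pledu) -> ok
# archive.carryto(s→/ture, d→/pledu) -> ToolError: exists
# archive.pen(p→/gine, c→nodesnump) -> created
# archive.dig(p→/pledu/jecru) -> ok
# archive.pen(p→/ture, c→votro) -> overwrote
# archive.pen(p→/trifladr, c→necrudru) -> created
# archive.survey(p→/) -> [doreni/, gine, pledu/, trifladr, ture]
# archive.openup(p→/ture) -> votro
# archive.strike(p→/doreni) -> ok
# archive.pen(p→/titidro, c→fubump) -> created

Answer: {doreni/, gine=nodesnump, pledu/, pledu/jecru/, trifladr=necrudru, ture=votro}


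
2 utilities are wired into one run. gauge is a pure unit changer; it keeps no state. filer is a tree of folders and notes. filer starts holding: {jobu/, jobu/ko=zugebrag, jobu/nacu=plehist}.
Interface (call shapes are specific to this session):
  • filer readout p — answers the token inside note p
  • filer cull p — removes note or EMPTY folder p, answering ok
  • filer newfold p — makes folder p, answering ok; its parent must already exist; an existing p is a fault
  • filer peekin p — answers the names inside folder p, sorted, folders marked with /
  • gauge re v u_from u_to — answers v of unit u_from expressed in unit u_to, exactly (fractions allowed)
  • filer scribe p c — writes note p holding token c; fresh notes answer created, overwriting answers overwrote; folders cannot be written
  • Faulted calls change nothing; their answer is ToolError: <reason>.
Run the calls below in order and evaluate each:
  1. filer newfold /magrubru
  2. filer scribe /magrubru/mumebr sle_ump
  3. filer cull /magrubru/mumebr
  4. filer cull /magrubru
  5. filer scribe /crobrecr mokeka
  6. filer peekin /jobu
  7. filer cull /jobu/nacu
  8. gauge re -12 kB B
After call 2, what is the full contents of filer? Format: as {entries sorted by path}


Answer: {jobu/, jobu/ko=zugebrag, jobu/nacu=plehist, magrubru/, magrubru/mumebr=sle_ump}

Derivation:
I try filer newfold using p='/magrubru', — result: ok.
Now I run filer scribe using p='/magrubru/mumebr', c='sle_ump', which returns created.
I try filer cull using p='/magrubru/mumebr', giving ok.
Using filer cull using p='/magrubru', and get ok.
I try filer scribe using p='/crobrecr', c='mokeka', which returns created.
Calling filer peekin using p='/jobu', and observe [ko, nacu].
Invoking filer cull using p='/jobu/nacu': ok.
I use gauge re using v='-12', u_from='kB', u_to='B', — result: -12000.


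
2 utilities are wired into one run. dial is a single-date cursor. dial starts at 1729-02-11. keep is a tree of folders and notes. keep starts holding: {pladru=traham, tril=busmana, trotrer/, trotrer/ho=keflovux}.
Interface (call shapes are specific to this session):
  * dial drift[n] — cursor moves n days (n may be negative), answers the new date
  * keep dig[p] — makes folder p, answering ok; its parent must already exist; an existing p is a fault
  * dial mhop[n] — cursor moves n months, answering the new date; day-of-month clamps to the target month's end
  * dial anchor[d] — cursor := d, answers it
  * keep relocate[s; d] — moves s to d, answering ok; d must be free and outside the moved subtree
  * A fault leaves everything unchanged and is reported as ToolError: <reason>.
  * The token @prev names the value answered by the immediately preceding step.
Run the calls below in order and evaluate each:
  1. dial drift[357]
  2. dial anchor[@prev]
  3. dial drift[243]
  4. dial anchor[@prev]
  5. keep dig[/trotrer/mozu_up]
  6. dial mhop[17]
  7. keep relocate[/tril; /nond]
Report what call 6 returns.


Answer: 1732-03-04

Derivation:
Then dial drift passing n=357, which returns 1730-02-03.
Calling dial anchor passing d=@prev, and see 1730-02-03.
I use dial drift passing n=243, and see 1730-10-04.
I call dial anchor passing d=@prev, and observe 1730-10-04.
Now I run keep dig passing p=/trotrer/mozu_up, and observe ok.
Now I run dial mhop passing n=17, yielding 1732-03-04.
Invoking keep relocate passing s=/tril, d=/nond, yielding ok.


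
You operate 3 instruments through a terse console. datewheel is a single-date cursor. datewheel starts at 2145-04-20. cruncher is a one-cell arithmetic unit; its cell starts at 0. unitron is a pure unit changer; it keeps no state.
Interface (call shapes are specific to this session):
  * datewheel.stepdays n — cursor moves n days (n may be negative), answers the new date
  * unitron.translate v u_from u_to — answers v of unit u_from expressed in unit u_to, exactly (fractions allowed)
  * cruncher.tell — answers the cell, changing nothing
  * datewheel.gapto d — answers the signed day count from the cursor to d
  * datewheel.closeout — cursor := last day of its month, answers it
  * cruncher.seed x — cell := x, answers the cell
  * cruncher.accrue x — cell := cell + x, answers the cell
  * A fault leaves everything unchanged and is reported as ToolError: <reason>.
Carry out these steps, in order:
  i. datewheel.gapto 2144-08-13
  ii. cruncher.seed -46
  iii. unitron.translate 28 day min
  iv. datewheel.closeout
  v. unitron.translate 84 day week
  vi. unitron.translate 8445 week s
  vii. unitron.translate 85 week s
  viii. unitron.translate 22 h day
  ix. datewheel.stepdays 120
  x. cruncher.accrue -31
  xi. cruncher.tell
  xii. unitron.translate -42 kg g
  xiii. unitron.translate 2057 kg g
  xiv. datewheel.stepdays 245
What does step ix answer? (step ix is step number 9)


I invoke datewheel.gapto using d=2144-08-13, — result: -250.
I call cruncher.seed using x=-46: -46.
Next I call unitron.translate using v=28, u_from=day, u_to=min, and get 40320.
I run datewheel.closeout, → 2145-04-30.
I run unitron.translate using v=84, u_from=day, u_to=week, and observe 12.
Using unitron.translate using v=8445, u_from=week, u_to=s, giving 5107536000.
I use unitron.translate using v=85, u_from=week, u_to=s, → 51408000.
Now I run unitron.translate using v=22, u_from=h, u_to=day, → 11/12.
Using datewheel.stepdays using n=120: 2145-08-28.
Now I run cruncher.accrue using x=-31: -77.
I call cruncher.tell(), giving -77.
Invoking unitron.translate using v=-42, u_from=kg, u_to=g, — result: -42000.
Next I call unitron.translate using v=2057, u_from=kg, u_to=g, — result: 2057000.
Now I run datewheel.stepdays using n=245, and observe 2146-04-30.

Answer: 2145-08-28


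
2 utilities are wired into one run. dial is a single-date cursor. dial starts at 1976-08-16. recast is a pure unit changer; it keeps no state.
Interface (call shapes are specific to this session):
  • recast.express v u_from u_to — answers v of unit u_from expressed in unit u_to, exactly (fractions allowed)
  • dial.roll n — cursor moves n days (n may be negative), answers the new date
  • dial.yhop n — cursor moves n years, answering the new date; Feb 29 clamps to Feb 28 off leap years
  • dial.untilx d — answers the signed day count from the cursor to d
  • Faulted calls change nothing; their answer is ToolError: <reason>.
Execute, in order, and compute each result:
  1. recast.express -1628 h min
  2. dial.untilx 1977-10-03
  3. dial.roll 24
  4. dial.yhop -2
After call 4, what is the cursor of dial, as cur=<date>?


Answer: cur=1974-09-09

Derivation:
-> recast.express(v=-1628, u_from=h, u_to=min)
<- -97680
-> dial.untilx(d=1977-10-03)
<- 413
-> dial.roll(n=24)
<- 1976-09-09
-> dial.yhop(n=-2)
<- 1974-09-09


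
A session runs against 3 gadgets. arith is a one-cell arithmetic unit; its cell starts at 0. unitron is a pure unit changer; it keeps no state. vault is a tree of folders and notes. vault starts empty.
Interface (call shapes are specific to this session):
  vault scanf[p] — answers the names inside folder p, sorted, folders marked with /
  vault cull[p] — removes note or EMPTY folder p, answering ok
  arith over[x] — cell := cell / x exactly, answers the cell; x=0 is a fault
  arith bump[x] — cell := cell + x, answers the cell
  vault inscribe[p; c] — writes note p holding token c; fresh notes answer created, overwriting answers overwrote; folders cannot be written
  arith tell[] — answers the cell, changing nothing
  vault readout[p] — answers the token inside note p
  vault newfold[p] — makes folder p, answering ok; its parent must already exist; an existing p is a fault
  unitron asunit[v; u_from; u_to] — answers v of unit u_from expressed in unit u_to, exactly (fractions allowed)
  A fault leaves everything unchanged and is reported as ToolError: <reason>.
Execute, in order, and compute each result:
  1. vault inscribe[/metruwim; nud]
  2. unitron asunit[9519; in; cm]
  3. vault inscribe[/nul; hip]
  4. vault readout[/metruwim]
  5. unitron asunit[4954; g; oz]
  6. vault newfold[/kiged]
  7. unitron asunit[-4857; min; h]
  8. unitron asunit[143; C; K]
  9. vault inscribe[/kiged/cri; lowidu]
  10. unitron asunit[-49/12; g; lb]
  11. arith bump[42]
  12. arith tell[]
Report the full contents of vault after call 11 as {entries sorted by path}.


Answer: {kiged/, kiged/cri=lowidu, metruwim=nud, nul=hip}

Derivation:
·→ vault inscribe(p='/metruwim', c='nud')
·← created
·→ unitron asunit(v='9519', u_from='in', u_to='cm')
·← 1208913/50
·→ vault inscribe(p='/nul', c='hip')
·← created
·→ vault readout(p='/metruwim')
·← nud
·→ unitron asunit(v='4954', u_from='g', u_to='oz')
·← 7926400000/45359237
·→ vault newfold(p='/kiged')
·← ok
·→ unitron asunit(v='-4857', u_from='min', u_to='h')
·← -1619/20
·→ unitron asunit(v='143', u_from='C', u_to='K')
·← 8323/20
·→ vault inscribe(p='/kiged/cri', c='lowidu')
·← created
·→ unitron asunit(v='-49/12', u_from='g', u_to='lb')
·← -175000/19439673
·→ arith bump(x='42')
·← 42
·→ arith tell()
·← 42


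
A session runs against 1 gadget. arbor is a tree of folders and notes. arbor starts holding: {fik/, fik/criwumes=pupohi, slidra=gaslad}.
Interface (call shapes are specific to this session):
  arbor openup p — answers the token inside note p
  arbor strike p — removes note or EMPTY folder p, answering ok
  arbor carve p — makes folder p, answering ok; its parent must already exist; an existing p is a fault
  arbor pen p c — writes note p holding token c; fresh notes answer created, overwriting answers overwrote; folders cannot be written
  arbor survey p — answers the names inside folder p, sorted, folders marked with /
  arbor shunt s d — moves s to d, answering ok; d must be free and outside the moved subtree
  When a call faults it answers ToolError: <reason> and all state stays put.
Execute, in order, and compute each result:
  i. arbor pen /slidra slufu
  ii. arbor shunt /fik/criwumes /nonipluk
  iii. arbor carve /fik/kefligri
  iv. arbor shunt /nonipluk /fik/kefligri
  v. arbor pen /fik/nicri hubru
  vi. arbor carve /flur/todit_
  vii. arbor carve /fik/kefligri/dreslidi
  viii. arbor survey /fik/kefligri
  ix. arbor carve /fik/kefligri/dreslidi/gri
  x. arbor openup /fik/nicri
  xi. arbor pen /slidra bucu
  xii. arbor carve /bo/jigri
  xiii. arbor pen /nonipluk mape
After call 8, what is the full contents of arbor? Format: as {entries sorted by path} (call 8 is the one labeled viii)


! arbor pen(p: /slidra, c: slufu) ~> overwrote
! arbor shunt(s: /fik/criwumes, d: /nonipluk) ~> ok
! arbor carve(p: /fik/kefligri) ~> ok
! arbor shunt(s: /nonipluk, d: /fik/kefligri) ~> ToolError: exists
! arbor pen(p: /fik/nicri, c: hubru) ~> created
! arbor carve(p: /flur/todit_) ~> ToolError: no parent
! arbor carve(p: /fik/kefligri/dreslidi) ~> ok
! arbor survey(p: /fik/kefligri) ~> [dreslidi/]
! arbor carve(p: /fik/kefligri/dreslidi/gri) ~> ok
! arbor openup(p: /fik/nicri) ~> hubru
! arbor pen(p: /slidra, c: bucu) ~> overwrote
! arbor carve(p: /bo/jigri) ~> ToolError: no parent
! arbor pen(p: /nonipluk, c: mape) ~> overwrote

Answer: {fik/, fik/kefligri/, fik/kefligri/dreslidi/, fik/nicri=hubru, nonipluk=pupohi, slidra=slufu}


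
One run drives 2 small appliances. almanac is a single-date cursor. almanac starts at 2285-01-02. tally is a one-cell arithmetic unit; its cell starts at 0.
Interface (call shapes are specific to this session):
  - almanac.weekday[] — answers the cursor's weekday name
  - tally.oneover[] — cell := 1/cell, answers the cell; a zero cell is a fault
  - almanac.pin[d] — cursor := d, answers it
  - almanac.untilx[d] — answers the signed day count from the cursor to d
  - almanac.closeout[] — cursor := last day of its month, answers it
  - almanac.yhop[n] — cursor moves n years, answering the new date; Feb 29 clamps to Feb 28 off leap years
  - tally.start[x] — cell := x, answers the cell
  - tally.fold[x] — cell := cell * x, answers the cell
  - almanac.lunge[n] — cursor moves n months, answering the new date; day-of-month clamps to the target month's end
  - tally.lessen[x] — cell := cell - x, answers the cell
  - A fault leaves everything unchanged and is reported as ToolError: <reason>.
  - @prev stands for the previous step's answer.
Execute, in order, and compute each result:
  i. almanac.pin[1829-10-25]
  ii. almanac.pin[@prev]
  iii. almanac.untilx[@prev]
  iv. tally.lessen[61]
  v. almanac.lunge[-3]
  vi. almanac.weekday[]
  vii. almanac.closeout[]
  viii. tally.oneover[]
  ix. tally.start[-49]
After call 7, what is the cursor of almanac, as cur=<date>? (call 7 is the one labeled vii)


Using almanac.pin passing d='1829-10-25', and observe 1829-10-25.
I use almanac.pin passing d='@prev', and get 1829-10-25.
Invoking almanac.untilx passing d='@prev', which returns 0.
I invoke tally.lessen passing x='61': -61.
Invoking almanac.lunge passing n='-3', which returns 1829-07-25.
Calling almanac.weekday, yielding Saturday.
I use almanac.closeout(), and get 1829-07-31.
Using tally.oneover, → -1/61.
Invoking tally.start passing x='-49', and observe -49.

Answer: cur=1829-07-31


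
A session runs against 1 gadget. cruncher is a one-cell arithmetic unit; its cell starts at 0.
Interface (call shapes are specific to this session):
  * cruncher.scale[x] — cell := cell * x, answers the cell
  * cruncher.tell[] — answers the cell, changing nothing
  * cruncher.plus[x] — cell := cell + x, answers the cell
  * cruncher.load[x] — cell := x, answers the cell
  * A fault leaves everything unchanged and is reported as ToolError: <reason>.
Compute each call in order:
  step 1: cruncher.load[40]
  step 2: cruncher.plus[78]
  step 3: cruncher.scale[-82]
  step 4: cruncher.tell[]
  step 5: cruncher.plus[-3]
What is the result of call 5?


Answer: -9679

Derivation:
Step: cruncher.load[x→40]
Result: 40
Step: cruncher.plus[x→78]
Result: 118
Step: cruncher.scale[x→-82]
Result: -9676
Step: cruncher.tell[]
Result: -9676
Step: cruncher.plus[x→-3]
Result: -9679


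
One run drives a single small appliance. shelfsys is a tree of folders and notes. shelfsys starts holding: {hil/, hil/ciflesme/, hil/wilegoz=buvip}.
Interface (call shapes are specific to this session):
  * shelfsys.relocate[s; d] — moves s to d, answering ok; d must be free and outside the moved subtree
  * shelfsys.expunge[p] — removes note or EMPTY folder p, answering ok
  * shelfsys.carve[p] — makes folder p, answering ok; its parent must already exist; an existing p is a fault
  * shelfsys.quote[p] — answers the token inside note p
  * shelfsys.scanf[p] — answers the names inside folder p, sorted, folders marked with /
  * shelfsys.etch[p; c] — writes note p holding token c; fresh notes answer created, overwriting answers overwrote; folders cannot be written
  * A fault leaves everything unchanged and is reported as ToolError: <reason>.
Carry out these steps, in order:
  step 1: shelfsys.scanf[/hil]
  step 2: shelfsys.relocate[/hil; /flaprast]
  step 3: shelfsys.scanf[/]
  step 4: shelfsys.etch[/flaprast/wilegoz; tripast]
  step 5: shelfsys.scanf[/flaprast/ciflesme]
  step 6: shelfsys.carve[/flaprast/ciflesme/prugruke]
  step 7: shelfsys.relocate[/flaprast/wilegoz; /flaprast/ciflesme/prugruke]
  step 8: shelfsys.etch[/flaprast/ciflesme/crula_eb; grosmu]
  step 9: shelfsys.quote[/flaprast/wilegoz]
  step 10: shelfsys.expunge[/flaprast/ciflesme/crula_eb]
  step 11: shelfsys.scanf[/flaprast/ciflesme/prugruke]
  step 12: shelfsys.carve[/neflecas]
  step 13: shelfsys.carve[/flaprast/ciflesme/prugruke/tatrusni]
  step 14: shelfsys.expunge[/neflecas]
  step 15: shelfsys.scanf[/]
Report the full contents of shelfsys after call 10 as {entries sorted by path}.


% 1. shelfsys.scanf(p='/hil') => [ciflesme/, wilegoz]
% 2. shelfsys.relocate(s='/hil', d='/flaprast') => ok
% 3. shelfsys.scanf(p='/') => [flaprast/]
% 4. shelfsys.etch(p='/flaprast/wilegoz', c='tripast') => overwrote
% 5. shelfsys.scanf(p='/flaprast/ciflesme') => []
% 6. shelfsys.carve(p='/flaprast/ciflesme/prugruke') => ok
% 7. shelfsys.relocate(s='/flaprast/wilegoz', d='/flaprast/ciflesme/prugruke') => ToolError: exists
% 8. shelfsys.etch(p='/flaprast/ciflesme/crula_eb', c='grosmu') => created
% 9. shelfsys.quote(p='/flaprast/wilegoz') => tripast
% 10. shelfsys.expunge(p='/flaprast/ciflesme/crula_eb') => ok
% 11. shelfsys.scanf(p='/flaprast/ciflesme/prugruke') => []
% 12. shelfsys.carve(p='/neflecas') => ok
% 13. shelfsys.carve(p='/flaprast/ciflesme/prugruke/tatrusni') => ok
% 14. shelfsys.expunge(p='/neflecas') => ok
% 15. shelfsys.scanf(p='/') => [flaprast/]

Answer: {flaprast/, flaprast/ciflesme/, flaprast/ciflesme/prugruke/, flaprast/wilegoz=tripast}


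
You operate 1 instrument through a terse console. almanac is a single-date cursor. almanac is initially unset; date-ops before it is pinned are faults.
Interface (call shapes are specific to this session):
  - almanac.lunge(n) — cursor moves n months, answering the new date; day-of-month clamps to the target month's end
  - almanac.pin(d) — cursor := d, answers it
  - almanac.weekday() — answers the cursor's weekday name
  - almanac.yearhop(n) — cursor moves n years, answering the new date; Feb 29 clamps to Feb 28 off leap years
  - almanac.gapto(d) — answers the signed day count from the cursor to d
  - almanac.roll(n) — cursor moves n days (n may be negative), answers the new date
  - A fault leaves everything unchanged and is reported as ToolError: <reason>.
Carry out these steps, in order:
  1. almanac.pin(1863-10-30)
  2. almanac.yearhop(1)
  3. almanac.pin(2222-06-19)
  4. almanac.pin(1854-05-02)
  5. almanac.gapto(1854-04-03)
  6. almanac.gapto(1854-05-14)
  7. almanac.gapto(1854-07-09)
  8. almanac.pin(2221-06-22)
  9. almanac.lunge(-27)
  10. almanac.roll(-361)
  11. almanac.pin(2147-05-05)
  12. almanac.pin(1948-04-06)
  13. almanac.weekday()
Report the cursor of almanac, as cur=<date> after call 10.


Answer: cur=2218-03-26

Derivation:
// 1. pin(d=1863-10-30) : 1863-10-30
// 2. yearhop(n=1) : 1864-10-30
// 3. pin(d=2222-06-19) : 2222-06-19
// 4. pin(d=1854-05-02) : 1854-05-02
// 5. gapto(d=1854-04-03) : -29
// 6. gapto(d=1854-05-14) : 12
// 7. gapto(d=1854-07-09) : 68
// 8. pin(d=2221-06-22) : 2221-06-22
// 9. lunge(n=-27) : 2219-03-22
// 10. roll(n=-361) : 2218-03-26
// 11. pin(d=2147-05-05) : 2147-05-05
// 12. pin(d=1948-04-06) : 1948-04-06
// 13. weekday() : Tuesday


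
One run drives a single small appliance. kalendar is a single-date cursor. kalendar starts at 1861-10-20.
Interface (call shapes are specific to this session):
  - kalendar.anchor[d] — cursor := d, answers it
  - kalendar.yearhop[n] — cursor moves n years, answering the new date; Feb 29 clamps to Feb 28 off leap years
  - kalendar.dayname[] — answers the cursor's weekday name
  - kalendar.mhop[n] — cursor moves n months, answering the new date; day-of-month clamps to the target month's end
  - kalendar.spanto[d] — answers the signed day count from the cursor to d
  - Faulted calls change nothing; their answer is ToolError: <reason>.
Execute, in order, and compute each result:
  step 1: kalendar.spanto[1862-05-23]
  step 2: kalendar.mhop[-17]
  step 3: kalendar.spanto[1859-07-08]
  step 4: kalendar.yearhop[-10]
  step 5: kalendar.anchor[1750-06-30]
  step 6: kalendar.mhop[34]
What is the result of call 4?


Answer: 1850-05-20

Derivation:
# 1. kalendar.spanto(1862-05-23) -> 215
# 2. kalendar.mhop(-17) -> 1860-05-20
# 3. kalendar.spanto(1859-07-08) -> -317
# 4. kalendar.yearhop(-10) -> 1850-05-20
# 5. kalendar.anchor(1750-06-30) -> 1750-06-30
# 6. kalendar.mhop(34) -> 1753-04-30


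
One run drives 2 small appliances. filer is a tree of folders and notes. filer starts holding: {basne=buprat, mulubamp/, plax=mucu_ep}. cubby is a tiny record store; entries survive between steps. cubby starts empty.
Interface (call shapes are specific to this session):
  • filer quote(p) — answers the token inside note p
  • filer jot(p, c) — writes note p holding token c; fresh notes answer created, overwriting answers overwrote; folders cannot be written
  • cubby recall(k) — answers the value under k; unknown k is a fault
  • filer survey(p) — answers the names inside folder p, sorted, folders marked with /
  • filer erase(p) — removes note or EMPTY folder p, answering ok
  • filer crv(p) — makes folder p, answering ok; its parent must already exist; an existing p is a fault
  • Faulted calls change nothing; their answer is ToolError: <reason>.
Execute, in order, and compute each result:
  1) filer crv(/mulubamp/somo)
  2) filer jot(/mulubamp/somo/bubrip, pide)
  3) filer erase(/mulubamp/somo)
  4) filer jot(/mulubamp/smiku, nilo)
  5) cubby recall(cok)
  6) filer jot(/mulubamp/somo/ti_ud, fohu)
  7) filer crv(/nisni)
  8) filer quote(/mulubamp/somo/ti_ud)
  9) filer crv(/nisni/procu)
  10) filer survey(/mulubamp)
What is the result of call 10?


[in] filer crv /mulubamp/somo
  ok
[in] filer jot /mulubamp/somo/bubrip pide
  created
[in] filer erase /mulubamp/somo
  ToolError: not empty
[in] filer jot /mulubamp/smiku nilo
  created
[in] cubby recall cok
  ToolError: no such key cok
[in] filer jot /mulubamp/somo/ti_ud fohu
  created
[in] filer crv /nisni
  ok
[in] filer quote /mulubamp/somo/ti_ud
  fohu
[in] filer crv /nisni/procu
  ok
[in] filer survey /mulubamp
  [smiku, somo/]

Answer: [smiku, somo/]


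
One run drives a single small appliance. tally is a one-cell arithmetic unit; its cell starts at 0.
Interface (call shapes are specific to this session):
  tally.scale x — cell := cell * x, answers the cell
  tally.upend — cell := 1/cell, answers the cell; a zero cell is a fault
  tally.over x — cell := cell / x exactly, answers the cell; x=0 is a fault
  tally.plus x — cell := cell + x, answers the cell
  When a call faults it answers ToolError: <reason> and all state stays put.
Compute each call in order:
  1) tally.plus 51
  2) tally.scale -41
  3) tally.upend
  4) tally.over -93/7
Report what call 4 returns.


Answer: 7/194463

Derivation:
% tally.plus x='51'
:: 51
% tally.scale x='-41'
:: -2091
% tally.upend
:: -1/2091
% tally.over x='-93/7'
:: 7/194463


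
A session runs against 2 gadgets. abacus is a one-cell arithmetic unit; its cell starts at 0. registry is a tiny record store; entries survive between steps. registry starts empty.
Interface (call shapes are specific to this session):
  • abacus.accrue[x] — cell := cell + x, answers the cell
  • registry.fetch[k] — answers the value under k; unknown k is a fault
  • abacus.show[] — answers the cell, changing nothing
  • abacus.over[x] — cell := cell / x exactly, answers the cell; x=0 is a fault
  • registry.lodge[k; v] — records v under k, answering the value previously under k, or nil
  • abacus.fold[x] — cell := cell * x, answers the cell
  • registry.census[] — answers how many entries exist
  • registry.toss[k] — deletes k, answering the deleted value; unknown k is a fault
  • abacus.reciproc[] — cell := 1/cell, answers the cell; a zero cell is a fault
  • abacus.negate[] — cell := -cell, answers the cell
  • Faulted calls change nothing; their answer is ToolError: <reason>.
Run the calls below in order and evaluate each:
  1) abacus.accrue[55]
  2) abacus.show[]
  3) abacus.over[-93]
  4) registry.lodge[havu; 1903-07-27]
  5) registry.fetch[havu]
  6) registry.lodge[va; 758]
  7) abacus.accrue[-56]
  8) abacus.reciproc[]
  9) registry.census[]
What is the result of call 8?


Answer: -93/5263

Derivation:
[in] abacus.accrue x=55
[out] 55
[in] abacus.show
[out] 55
[in] abacus.over x=-93
[out] -55/93
[in] registry.lodge k=havu v=1903-07-27
[out] nil
[in] registry.fetch k=havu
[out] 1903-07-27
[in] registry.lodge k=va v=758
[out] nil
[in] abacus.accrue x=-56
[out] -5263/93
[in] abacus.reciproc
[out] -93/5263
[in] registry.census
[out] 2


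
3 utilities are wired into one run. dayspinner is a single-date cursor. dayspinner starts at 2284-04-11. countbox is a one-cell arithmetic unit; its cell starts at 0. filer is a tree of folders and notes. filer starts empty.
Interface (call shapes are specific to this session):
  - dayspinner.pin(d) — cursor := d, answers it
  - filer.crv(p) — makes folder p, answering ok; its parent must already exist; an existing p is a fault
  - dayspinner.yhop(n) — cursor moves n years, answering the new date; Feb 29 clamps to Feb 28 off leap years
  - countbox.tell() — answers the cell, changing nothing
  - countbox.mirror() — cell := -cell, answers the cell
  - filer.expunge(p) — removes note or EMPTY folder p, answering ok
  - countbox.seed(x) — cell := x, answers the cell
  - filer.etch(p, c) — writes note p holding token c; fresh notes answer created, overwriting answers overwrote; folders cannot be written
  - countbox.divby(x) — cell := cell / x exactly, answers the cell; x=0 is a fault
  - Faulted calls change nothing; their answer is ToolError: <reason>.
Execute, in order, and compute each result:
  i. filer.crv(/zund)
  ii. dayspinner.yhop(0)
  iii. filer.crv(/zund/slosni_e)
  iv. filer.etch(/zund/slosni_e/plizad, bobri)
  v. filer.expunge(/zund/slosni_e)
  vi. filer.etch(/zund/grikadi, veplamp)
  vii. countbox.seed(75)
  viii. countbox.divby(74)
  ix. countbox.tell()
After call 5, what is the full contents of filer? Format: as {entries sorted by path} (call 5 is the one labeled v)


[in] crv p=/zund
  ok
[in] yhop n=0
  2284-04-11
[in] crv p=/zund/slosni_e
  ok
[in] etch p=/zund/slosni_e/plizad c=bobri
  created
[in] expunge p=/zund/slosni_e
  ToolError: not empty
[in] etch p=/zund/grikadi c=veplamp
  created
[in] seed x=75
  75
[in] divby x=74
  75/74
[in] tell
  75/74

Answer: {zund/, zund/slosni_e/, zund/slosni_e/plizad=bobri}


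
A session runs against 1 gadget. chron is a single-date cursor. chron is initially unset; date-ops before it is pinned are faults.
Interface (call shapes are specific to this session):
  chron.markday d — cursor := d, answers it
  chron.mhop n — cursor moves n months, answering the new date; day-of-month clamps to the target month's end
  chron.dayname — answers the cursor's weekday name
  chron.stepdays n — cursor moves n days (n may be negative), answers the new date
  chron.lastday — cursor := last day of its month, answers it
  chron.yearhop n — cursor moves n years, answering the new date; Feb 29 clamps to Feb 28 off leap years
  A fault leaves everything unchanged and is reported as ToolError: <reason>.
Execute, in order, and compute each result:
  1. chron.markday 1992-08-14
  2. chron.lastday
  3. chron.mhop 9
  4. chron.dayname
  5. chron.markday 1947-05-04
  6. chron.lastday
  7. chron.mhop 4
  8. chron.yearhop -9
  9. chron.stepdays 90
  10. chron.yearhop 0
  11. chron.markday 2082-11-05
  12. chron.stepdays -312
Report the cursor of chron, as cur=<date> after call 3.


% 1. chron.markday(d→1992-08-14) == 1992-08-14
% 2. chron.lastday() == 1992-08-31
% 3. chron.mhop(n→9) == 1993-05-31
% 4. chron.dayname() == Monday
% 5. chron.markday(d→1947-05-04) == 1947-05-04
% 6. chron.lastday() == 1947-05-31
% 7. chron.mhop(n→4) == 1947-09-30
% 8. chron.yearhop(n→-9) == 1938-09-30
% 9. chron.stepdays(n→90) == 1938-12-29
% 10. chron.yearhop(n→0) == 1938-12-29
% 11. chron.markday(d→2082-11-05) == 2082-11-05
% 12. chron.stepdays(n→-312) == 2081-12-28

Answer: cur=1993-05-31


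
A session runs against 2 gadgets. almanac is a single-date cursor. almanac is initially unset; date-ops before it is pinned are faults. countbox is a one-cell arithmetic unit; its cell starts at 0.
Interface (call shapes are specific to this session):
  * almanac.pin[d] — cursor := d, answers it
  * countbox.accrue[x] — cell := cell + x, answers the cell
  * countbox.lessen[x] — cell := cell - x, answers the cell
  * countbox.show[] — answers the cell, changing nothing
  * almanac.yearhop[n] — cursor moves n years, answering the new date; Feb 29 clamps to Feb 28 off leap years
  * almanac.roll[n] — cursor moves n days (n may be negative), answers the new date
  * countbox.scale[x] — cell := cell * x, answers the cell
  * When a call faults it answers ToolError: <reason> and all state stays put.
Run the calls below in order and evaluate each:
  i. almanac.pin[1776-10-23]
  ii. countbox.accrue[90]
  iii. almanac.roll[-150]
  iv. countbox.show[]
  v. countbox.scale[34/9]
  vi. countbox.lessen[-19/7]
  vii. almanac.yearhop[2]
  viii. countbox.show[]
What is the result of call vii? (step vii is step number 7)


Answer: 1778-05-26

Derivation:
[in] almanac.pin d=1776-10-23
[out] 1776-10-23
[in] countbox.accrue x=90
[out] 90
[in] almanac.roll n=-150
[out] 1776-05-26
[in] countbox.show
[out] 90
[in] countbox.scale x=34/9
[out] 340
[in] countbox.lessen x=-19/7
[out] 2399/7
[in] almanac.yearhop n=2
[out] 1778-05-26
[in] countbox.show
[out] 2399/7
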